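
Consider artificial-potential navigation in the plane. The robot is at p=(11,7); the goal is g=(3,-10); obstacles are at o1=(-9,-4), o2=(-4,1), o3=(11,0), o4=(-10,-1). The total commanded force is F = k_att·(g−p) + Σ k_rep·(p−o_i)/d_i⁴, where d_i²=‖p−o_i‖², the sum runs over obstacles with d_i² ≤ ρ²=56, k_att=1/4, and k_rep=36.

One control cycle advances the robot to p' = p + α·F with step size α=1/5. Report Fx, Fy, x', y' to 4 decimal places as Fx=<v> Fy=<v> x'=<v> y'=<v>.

F_att = 1/4·(g−p) = 1/4·(-8,-17) = (-2.0000,-4.2500)
o1: d²=521 > ρ²=56 → inactive
o2: d²=261 > ρ²=56 → inactive
o3: d²=49 ≤ ρ²=56; F_rep = 36·(0,7)/49² = (0.0000,0.1050)
o4: d²=505 > ρ²=56 → inactive
F = F_att + ΣF_rep = (-2.0000,-4.1450)
p' = p + 1/5·F = (10.6000,6.1710)

Fx=-2.0000 Fy=-4.1450 x'=10.6000 y'=6.1710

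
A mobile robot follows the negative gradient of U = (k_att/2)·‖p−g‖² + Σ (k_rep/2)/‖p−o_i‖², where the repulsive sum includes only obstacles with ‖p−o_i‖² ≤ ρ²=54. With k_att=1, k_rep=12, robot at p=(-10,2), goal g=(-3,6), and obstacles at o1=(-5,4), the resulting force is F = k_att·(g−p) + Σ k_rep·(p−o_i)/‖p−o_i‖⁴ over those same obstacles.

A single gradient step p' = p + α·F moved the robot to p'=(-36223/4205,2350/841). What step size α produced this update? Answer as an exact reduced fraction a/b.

α = 1/5

F_att = 1·(g−p) = 1·(7,4) = (7.0000,4.0000)
o1: d²=29 ≤ ρ²=54; F_rep = 12·(-5,-2)/29² = (-0.0713,-0.0285)
F = F_att + ΣF_rep = (6.9287,3.9715)
Δp = p'−p = (1.3857,0.7943); α = Δx/Fx = (5827/4205) / (5827/841) = 1/5
check: Δy/Fy = (668/841) / (3340/841) = 1/5 ✓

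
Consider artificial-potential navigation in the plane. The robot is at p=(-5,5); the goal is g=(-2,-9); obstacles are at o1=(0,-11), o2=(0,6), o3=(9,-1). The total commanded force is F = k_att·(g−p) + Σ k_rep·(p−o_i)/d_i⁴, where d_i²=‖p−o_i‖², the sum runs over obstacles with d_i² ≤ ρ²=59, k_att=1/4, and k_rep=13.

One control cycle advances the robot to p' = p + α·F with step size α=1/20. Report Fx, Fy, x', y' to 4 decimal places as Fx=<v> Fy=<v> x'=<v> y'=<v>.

F_att = 1/4·(g−p) = 1/4·(3,-14) = (0.7500,-3.5000)
o1: d²=281 > ρ²=59 → inactive
o2: d²=26 ≤ ρ²=59; F_rep = 13·(-5,-1)/26² = (-0.0962,-0.0192)
o3: d²=232 > ρ²=59 → inactive
F = F_att + ΣF_rep = (0.6538,-3.5192)
p' = p + 1/20·F = (-4.9673,4.8240)

Fx=0.6538 Fy=-3.5192 x'=-4.9673 y'=4.8240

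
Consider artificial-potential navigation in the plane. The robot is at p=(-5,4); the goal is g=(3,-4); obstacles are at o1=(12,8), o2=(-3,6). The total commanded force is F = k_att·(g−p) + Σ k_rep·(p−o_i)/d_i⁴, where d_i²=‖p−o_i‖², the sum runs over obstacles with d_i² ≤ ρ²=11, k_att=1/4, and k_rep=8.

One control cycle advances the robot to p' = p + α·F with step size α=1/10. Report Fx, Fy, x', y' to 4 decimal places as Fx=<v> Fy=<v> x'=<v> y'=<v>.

F_att = 1/4·(g−p) = 1/4·(8,-8) = (2.0000,-2.0000)
o1: d²=305 > ρ²=11 → inactive
o2: d²=8 ≤ ρ²=11; F_rep = 8·(-2,-2)/8² = (-0.2500,-0.2500)
F = F_att + ΣF_rep = (1.7500,-2.2500)
p' = p + 1/10·F = (-4.8250,3.7750)

Fx=1.7500 Fy=-2.2500 x'=-4.8250 y'=3.7750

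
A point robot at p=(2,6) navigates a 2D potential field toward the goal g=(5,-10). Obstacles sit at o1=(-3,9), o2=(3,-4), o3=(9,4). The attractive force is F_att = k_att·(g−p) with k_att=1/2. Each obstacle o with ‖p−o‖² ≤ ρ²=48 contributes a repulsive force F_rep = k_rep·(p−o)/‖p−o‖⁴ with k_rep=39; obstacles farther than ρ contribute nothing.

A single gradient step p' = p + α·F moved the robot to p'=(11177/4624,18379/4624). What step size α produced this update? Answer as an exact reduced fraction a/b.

F_att = 1/2·(g−p) = 1/2·(3,-16) = (1.5000,-8.0000)
o1: d²=34 ≤ ρ²=48; F_rep = 39·(5,-3)/34² = (0.1687,-0.1012)
o2: d²=101 > ρ²=48 → inactive
o3: d²=53 > ρ²=48 → inactive
F = F_att + ΣF_rep = (1.6687,-8.1012)
Δp = p'−p = (0.4172,-2.0253); α = Δx/Fx = (1929/4624) / (1929/1156) = 1/4
check: Δy/Fy = (-9365/4624) / (-9365/1156) = 1/4 ✓

α = 1/4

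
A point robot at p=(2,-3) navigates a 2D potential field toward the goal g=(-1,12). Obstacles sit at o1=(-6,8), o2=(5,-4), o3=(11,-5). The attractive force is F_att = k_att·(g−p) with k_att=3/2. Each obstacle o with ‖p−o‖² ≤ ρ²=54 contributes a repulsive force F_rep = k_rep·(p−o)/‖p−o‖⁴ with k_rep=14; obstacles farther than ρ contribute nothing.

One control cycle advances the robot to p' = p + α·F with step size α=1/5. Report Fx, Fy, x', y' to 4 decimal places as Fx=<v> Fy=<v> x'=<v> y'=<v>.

F_att = 3/2·(g−p) = 3/2·(-3,15) = (-4.5000,22.5000)
o1: d²=185 > ρ²=54 → inactive
o2: d²=10 ≤ ρ²=54; F_rep = 14·(-3,1)/10² = (-0.4200,0.1400)
o3: d²=85 > ρ²=54 → inactive
F = F_att + ΣF_rep = (-4.9200,22.6400)
p' = p + 1/5·F = (1.0160,1.5280)

Fx=-4.9200 Fy=22.6400 x'=1.0160 y'=1.5280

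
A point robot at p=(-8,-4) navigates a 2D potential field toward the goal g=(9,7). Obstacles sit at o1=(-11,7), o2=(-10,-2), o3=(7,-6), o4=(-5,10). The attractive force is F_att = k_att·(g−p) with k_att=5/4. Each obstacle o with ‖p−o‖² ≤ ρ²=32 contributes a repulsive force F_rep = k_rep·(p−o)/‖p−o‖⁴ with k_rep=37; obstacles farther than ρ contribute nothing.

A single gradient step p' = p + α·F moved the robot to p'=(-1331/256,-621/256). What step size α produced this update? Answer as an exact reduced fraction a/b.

α = 1/8

F_att = 5/4·(g−p) = 5/4·(17,11) = (21.2500,13.7500)
o1: d²=130 > ρ²=32 → inactive
o2: d²=8 ≤ ρ²=32; F_rep = 37·(2,-2)/8² = (1.1562,-1.1562)
o3: d²=229 > ρ²=32 → inactive
o4: d²=205 > ρ²=32 → inactive
F = F_att + ΣF_rep = (22.4062,12.5938)
Δp = p'−p = (2.8008,1.5742); α = Δx/Fx = (717/256) / (717/32) = 1/8
check: Δy/Fy = (403/256) / (403/32) = 1/8 ✓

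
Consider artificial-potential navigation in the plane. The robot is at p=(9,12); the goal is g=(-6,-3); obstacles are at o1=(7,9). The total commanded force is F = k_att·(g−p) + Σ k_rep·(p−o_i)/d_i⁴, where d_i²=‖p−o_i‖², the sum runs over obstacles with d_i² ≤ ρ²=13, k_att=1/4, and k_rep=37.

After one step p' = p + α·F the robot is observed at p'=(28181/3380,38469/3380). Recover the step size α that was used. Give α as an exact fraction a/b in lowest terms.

F_att = 1/4·(g−p) = 1/4·(-15,-15) = (-3.7500,-3.7500)
o1: d²=13 ≤ ρ²=13; F_rep = 37·(2,3)/13² = (0.4379,0.6568)
F = F_att + ΣF_rep = (-3.3121,-3.0932)
Δp = p'−p = (-0.6624,-0.6186); α = Δx/Fx = (-2239/3380) / (-2239/676) = 1/5
check: Δy/Fy = (-2091/3380) / (-2091/676) = 1/5 ✓

α = 1/5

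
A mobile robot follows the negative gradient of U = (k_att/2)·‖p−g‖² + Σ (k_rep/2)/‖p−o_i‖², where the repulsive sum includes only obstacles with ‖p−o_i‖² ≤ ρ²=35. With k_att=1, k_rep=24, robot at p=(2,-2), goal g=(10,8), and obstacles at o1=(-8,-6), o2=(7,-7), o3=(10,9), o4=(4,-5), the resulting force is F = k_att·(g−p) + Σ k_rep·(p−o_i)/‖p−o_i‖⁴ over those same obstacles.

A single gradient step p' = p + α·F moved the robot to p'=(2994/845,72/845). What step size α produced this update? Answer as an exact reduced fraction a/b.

α = 1/5

F_att = 1·(g−p) = 1·(8,10) = (8.0000,10.0000)
o1: d²=116 > ρ²=35 → inactive
o2: d²=50 > ρ²=35 → inactive
o3: d²=185 > ρ²=35 → inactive
o4: d²=13 ≤ ρ²=35; F_rep = 24·(-2,3)/13² = (-0.2840,0.4260)
F = F_att + ΣF_rep = (7.7160,10.4260)
Δp = p'−p = (1.5432,2.0852); α = Δx/Fx = (1304/845) / (1304/169) = 1/5
check: Δy/Fy = (1762/845) / (1762/169) = 1/5 ✓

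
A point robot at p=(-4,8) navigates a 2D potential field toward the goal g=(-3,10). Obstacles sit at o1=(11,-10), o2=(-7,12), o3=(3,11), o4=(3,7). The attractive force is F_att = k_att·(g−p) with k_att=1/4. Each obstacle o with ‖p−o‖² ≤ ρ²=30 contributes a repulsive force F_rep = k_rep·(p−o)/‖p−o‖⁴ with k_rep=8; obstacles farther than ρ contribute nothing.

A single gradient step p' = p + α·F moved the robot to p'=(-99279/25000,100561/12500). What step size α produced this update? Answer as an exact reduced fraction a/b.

α = 1/10

F_att = 1/4·(g−p) = 1/4·(1,2) = (0.2500,0.5000)
o1: d²=549 > ρ²=30 → inactive
o2: d²=25 ≤ ρ²=30; F_rep = 8·(3,-4)/25² = (0.0384,-0.0512)
o3: d²=58 > ρ²=30 → inactive
o4: d²=50 > ρ²=30 → inactive
F = F_att + ΣF_rep = (0.2884,0.4488)
Δp = p'−p = (0.0288,0.0449); α = Δx/Fx = (721/25000) / (721/2500) = 1/10
check: Δy/Fy = (561/12500) / (561/1250) = 1/10 ✓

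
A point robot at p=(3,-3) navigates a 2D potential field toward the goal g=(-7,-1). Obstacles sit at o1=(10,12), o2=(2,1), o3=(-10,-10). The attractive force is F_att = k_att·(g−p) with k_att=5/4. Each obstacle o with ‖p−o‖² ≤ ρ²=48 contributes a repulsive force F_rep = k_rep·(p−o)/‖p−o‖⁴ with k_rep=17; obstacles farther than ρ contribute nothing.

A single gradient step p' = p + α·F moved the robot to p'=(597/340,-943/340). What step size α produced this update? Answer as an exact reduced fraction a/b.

α = 1/10

F_att = 5/4·(g−p) = 5/4·(-10,2) = (-12.5000,2.5000)
o1: d²=274 > ρ²=48 → inactive
o2: d²=17 ≤ ρ²=48; F_rep = 17·(1,-4)/17² = (0.0588,-0.2353)
o3: d²=218 > ρ²=48 → inactive
F = F_att + ΣF_rep = (-12.4412,2.2647)
Δp = p'−p = (-1.2441,0.2265); α = Δx/Fx = (-423/340) / (-423/34) = 1/10
check: Δy/Fy = (77/340) / (77/34) = 1/10 ✓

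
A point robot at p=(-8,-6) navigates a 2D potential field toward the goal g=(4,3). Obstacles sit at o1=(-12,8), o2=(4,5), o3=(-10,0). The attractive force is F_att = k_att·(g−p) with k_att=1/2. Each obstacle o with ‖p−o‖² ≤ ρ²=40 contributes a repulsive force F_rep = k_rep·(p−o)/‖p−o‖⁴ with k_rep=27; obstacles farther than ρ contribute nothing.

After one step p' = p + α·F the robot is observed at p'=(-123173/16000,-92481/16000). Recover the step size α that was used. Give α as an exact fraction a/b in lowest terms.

α = 1/20

F_att = 1/2·(g−p) = 1/2·(12,9) = (6.0000,4.5000)
o1: d²=212 > ρ²=40 → inactive
o2: d²=265 > ρ²=40 → inactive
o3: d²=40 ≤ ρ²=40; F_rep = 27·(2,-6)/40² = (0.0338,-0.1013)
F = F_att + ΣF_rep = (6.0338,4.3987)
Δp = p'−p = (0.3017,0.2199); α = Δx/Fx = (4827/16000) / (4827/800) = 1/20
check: Δy/Fy = (3519/16000) / (3519/800) = 1/20 ✓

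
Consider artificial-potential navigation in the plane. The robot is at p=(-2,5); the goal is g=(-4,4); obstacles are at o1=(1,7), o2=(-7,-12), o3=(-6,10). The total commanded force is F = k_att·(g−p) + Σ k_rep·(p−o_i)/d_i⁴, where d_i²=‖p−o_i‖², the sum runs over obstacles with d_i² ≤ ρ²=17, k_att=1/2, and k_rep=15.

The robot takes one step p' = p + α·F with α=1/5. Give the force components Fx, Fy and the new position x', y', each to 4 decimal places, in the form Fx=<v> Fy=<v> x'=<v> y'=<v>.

F_att = 1/2·(g−p) = 1/2·(-2,-1) = (-1.0000,-0.5000)
o1: d²=13 ≤ ρ²=17; F_rep = 15·(-3,-2)/13² = (-0.2663,-0.1775)
o2: d²=314 > ρ²=17 → inactive
o3: d²=41 > ρ²=17 → inactive
F = F_att + ΣF_rep = (-1.2663,-0.6775)
p' = p + 1/5·F = (-2.2533,4.8645)

Fx=-1.2663 Fy=-0.6775 x'=-2.2533 y'=4.8645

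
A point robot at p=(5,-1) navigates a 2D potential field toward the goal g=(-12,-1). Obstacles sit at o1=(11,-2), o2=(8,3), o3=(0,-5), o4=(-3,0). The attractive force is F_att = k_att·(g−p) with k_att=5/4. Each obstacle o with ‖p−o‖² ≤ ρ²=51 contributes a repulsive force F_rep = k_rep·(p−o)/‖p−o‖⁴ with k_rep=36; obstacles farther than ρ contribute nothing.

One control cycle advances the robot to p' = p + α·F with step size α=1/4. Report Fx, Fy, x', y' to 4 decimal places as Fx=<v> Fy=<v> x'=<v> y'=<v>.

Fx=-21.4735 Fy=-0.1184 x'=-0.3684 y'=-1.0296

F_att = 5/4·(g−p) = 5/4·(-17,0) = (-21.2500,0.0000)
o1: d²=37 ≤ ρ²=51; F_rep = 36·(-6,1)/37² = (-0.1578,0.0263)
o2: d²=25 ≤ ρ²=51; F_rep = 36·(-3,-4)/25² = (-0.1728,-0.2304)
o3: d²=41 ≤ ρ²=51; F_rep = 36·(5,4)/41² = (0.1071,0.0857)
o4: d²=65 > ρ²=51 → inactive
F = F_att + ΣF_rep = (-21.4735,-0.1184)
p' = p + 1/4·F = (-0.3684,-1.0296)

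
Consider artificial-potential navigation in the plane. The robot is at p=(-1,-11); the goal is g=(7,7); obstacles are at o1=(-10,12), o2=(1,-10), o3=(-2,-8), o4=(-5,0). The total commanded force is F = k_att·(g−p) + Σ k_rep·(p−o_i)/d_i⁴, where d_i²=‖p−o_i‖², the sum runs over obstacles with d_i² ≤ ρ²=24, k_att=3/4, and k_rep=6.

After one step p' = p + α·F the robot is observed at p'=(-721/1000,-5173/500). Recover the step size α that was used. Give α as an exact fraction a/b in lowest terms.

α = 1/20

F_att = 3/4·(g−p) = 3/4·(8,18) = (6.0000,13.5000)
o1: d²=610 > ρ²=24 → inactive
o2: d²=5 ≤ ρ²=24; F_rep = 6·(-2,-1)/5² = (-0.4800,-0.2400)
o3: d²=10 ≤ ρ²=24; F_rep = 6·(1,-3)/10² = (0.0600,-0.1800)
o4: d²=137 > ρ²=24 → inactive
F = F_att + ΣF_rep = (5.5800,13.0800)
Δp = p'−p = (0.2790,0.6540); α = Δx/Fx = (279/1000) / (279/50) = 1/20
check: Δy/Fy = (327/500) / (327/25) = 1/20 ✓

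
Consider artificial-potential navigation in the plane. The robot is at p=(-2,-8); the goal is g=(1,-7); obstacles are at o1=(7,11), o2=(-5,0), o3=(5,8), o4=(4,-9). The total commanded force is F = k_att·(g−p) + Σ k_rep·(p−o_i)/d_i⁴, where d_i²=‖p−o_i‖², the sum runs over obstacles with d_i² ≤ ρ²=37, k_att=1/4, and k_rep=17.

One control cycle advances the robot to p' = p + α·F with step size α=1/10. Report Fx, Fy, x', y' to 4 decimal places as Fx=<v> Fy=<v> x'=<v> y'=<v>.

F_att = 1/4·(g−p) = 1/4·(3,1) = (0.7500,0.2500)
o1: d²=442 > ρ²=37 → inactive
o2: d²=73 > ρ²=37 → inactive
o3: d²=305 > ρ²=37 → inactive
o4: d²=37 ≤ ρ²=37; F_rep = 17·(-6,1)/37² = (-0.0745,0.0124)
F = F_att + ΣF_rep = (0.6755,0.2624)
p' = p + 1/10·F = (-1.9325,-7.9738)

Fx=0.6755 Fy=0.2624 x'=-1.9325 y'=-7.9738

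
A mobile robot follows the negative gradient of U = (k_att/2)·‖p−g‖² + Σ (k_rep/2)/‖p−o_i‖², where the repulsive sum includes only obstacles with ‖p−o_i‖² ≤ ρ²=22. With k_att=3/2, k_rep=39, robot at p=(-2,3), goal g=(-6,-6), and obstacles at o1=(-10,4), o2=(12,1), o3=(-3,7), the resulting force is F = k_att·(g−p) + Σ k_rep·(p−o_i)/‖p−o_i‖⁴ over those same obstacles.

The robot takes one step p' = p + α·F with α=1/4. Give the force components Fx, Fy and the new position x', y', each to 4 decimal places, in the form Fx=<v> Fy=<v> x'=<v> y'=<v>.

Fx=-5.8651 Fy=-14.0398 x'=-3.4663 y'=-0.5099

F_att = 3/2·(g−p) = 3/2·(-4,-9) = (-6.0000,-13.5000)
o1: d²=65 > ρ²=22 → inactive
o2: d²=200 > ρ²=22 → inactive
o3: d²=17 ≤ ρ²=22; F_rep = 39·(1,-4)/17² = (0.1349,-0.5398)
F = F_att + ΣF_rep = (-5.8651,-14.0398)
p' = p + 1/4·F = (-3.4663,-0.5099)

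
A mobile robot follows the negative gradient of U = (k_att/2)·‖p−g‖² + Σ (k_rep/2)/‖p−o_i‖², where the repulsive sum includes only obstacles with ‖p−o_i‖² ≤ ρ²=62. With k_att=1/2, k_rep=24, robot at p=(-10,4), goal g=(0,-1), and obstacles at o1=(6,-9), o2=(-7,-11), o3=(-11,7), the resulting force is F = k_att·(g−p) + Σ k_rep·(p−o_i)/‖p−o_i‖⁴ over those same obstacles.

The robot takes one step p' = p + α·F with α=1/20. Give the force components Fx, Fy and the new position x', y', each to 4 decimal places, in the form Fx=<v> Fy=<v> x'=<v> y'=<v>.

F_att = 1/2·(g−p) = 1/2·(10,-5) = (5.0000,-2.5000)
o1: d²=425 > ρ²=62 → inactive
o2: d²=234 > ρ²=62 → inactive
o3: d²=10 ≤ ρ²=62; F_rep = 24·(1,-3)/10² = (0.2400,-0.7200)
F = F_att + ΣF_rep = (5.2400,-3.2200)
p' = p + 1/20·F = (-9.7380,3.8390)

Fx=5.2400 Fy=-3.2200 x'=-9.7380 y'=3.8390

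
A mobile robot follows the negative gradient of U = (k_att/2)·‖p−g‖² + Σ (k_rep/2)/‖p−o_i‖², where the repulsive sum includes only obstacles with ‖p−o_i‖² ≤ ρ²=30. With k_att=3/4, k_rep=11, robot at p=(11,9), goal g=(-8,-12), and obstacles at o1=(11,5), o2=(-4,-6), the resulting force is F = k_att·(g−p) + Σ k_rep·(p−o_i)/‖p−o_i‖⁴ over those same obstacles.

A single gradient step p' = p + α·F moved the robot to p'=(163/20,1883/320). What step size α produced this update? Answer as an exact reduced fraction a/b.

F_att = 3/4·(g−p) = 3/4·(-19,-21) = (-14.2500,-15.7500)
o1: d²=16 ≤ ρ²=30; F_rep = 11·(0,4)/16² = (0.0000,0.1719)
o2: d²=450 > ρ²=30 → inactive
F = F_att + ΣF_rep = (-14.2500,-15.5781)
Δp = p'−p = (-2.8500,-3.1156); α = Δx/Fx = (-57/20) / (-57/4) = 1/5
check: Δy/Fy = (-997/320) / (-997/64) = 1/5 ✓

α = 1/5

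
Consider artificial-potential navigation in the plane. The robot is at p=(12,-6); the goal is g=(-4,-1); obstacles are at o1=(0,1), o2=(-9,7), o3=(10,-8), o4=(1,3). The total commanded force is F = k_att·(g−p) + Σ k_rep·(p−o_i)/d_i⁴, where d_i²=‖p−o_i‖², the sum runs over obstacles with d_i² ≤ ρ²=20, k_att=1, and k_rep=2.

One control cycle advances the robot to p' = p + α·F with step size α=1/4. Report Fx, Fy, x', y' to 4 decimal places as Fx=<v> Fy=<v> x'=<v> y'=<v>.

F_att = 1·(g−p) = 1·(-16,5) = (-16.0000,5.0000)
o1: d²=193 > ρ²=20 → inactive
o2: d²=610 > ρ²=20 → inactive
o3: d²=8 ≤ ρ²=20; F_rep = 2·(2,2)/8² = (0.0625,0.0625)
o4: d²=202 > ρ²=20 → inactive
F = F_att + ΣF_rep = (-15.9375,5.0625)
p' = p + 1/4·F = (8.0156,-4.7344)

Fx=-15.9375 Fy=5.0625 x'=8.0156 y'=-4.7344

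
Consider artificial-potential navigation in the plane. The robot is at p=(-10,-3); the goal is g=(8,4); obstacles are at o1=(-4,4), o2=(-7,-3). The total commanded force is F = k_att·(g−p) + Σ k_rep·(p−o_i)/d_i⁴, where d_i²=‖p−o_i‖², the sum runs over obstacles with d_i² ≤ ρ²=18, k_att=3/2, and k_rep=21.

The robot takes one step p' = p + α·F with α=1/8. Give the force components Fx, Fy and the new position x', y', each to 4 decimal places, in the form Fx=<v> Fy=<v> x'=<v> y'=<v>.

Fx=26.2222 Fy=10.5000 x'=-6.7222 y'=-1.6875

F_att = 3/2·(g−p) = 3/2·(18,7) = (27.0000,10.5000)
o1: d²=85 > ρ²=18 → inactive
o2: d²=9 ≤ ρ²=18; F_rep = 21·(-3,0)/9² = (-0.7778,0.0000)
F = F_att + ΣF_rep = (26.2222,10.5000)
p' = p + 1/8·F = (-6.7222,-1.6875)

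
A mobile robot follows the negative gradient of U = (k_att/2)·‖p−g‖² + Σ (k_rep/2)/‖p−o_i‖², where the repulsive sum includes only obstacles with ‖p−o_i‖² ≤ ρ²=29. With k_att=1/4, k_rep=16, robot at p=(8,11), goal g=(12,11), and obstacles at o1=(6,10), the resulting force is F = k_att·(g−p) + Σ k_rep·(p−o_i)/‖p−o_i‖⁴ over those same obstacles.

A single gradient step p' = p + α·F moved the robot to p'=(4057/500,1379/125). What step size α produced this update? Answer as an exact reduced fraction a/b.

F_att = 1/4·(g−p) = 1/4·(4,0) = (1.0000,0.0000)
o1: d²=5 ≤ ρ²=29; F_rep = 16·(2,1)/5² = (1.2800,0.6400)
F = F_att + ΣF_rep = (2.2800,0.6400)
Δp = p'−p = (0.1140,0.0320); α = Δx/Fx = (57/500) / (57/25) = 1/20
check: Δy/Fy = (4/125) / (16/25) = 1/20 ✓

α = 1/20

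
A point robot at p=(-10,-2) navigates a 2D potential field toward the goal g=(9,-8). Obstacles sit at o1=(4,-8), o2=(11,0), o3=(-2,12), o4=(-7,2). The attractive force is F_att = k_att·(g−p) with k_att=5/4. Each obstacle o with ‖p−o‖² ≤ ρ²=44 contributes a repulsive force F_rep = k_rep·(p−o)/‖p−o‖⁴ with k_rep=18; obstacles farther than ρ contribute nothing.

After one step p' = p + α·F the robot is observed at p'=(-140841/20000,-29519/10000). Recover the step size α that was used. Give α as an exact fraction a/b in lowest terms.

F_att = 5/4·(g−p) = 5/4·(19,-6) = (23.7500,-7.5000)
o1: d²=232 > ρ²=44 → inactive
o2: d²=445 > ρ²=44 → inactive
o3: d²=260 > ρ²=44 → inactive
o4: d²=25 ≤ ρ²=44; F_rep = 18·(-3,-4)/25² = (-0.0864,-0.1152)
F = F_att + ΣF_rep = (23.6636,-7.6152)
Δp = p'−p = (2.9579,-0.9519); α = Δx/Fx = (59159/20000) / (59159/2500) = 1/8
check: Δy/Fy = (-9519/10000) / (-9519/1250) = 1/8 ✓

α = 1/8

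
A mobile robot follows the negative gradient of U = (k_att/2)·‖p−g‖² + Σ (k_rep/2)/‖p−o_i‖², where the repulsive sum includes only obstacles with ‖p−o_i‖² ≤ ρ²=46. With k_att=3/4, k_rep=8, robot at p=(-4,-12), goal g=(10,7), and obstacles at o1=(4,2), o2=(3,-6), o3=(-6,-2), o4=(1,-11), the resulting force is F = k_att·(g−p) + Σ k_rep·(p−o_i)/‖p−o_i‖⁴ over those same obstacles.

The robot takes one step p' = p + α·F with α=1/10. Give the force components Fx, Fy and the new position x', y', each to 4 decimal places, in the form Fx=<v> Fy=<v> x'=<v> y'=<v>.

Fx=10.4408 Fy=14.2382 x'=-2.9559 y'=-10.5762

F_att = 3/4·(g−p) = 3/4·(14,19) = (10.5000,14.2500)
o1: d²=260 > ρ²=46 → inactive
o2: d²=85 > ρ²=46 → inactive
o3: d²=104 > ρ²=46 → inactive
o4: d²=26 ≤ ρ²=46; F_rep = 8·(-5,-1)/26² = (-0.0592,-0.0118)
F = F_att + ΣF_rep = (10.4408,14.2382)
p' = p + 1/10·F = (-2.9559,-10.5762)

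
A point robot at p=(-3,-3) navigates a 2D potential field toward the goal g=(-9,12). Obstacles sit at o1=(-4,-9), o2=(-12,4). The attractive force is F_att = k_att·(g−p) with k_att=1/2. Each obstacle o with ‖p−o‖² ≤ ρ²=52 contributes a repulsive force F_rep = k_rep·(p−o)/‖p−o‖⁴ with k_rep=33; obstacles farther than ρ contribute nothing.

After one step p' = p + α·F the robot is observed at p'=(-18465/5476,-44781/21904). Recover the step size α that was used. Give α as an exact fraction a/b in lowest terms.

F_att = 1/2·(g−p) = 1/2·(-6,15) = (-3.0000,7.5000)
o1: d²=37 ≤ ρ²=52; F_rep = 33·(1,6)/37² = (0.0241,0.1446)
o2: d²=130 > ρ²=52 → inactive
F = F_att + ΣF_rep = (-2.9759,7.6446)
Δp = p'−p = (-0.3720,0.9556); α = Δx/Fx = (-2037/5476) / (-4074/1369) = 1/8
check: Δy/Fy = (20931/21904) / (20931/2738) = 1/8 ✓

α = 1/8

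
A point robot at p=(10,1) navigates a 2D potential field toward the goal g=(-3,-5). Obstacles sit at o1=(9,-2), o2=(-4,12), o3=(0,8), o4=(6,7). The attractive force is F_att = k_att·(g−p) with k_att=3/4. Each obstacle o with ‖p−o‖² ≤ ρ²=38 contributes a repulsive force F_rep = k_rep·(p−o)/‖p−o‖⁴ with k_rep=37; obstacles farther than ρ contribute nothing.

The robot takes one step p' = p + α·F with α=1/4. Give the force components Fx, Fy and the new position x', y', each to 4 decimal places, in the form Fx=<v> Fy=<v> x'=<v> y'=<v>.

Fx=-9.3800 Fy=-3.3900 x'=7.6550 y'=0.1525

F_att = 3/4·(g−p) = 3/4·(-13,-6) = (-9.7500,-4.5000)
o1: d²=10 ≤ ρ²=38; F_rep = 37·(1,3)/10² = (0.3700,1.1100)
o2: d²=317 > ρ²=38 → inactive
o3: d²=149 > ρ²=38 → inactive
o4: d²=52 > ρ²=38 → inactive
F = F_att + ΣF_rep = (-9.3800,-3.3900)
p' = p + 1/4·F = (7.6550,0.1525)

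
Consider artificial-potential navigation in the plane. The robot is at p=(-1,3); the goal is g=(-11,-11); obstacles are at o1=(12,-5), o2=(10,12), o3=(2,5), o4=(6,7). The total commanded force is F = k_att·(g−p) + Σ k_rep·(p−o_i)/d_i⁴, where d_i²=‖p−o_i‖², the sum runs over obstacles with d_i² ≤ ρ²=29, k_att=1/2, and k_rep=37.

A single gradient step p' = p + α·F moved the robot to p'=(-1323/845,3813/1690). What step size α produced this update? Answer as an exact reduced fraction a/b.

F_att = 1/2·(g−p) = 1/2·(-10,-14) = (-5.0000,-7.0000)
o1: d²=233 > ρ²=29 → inactive
o2: d²=202 > ρ²=29 → inactive
o3: d²=13 ≤ ρ²=29; F_rep = 37·(-3,-2)/13² = (-0.6568,-0.4379)
o4: d²=65 > ρ²=29 → inactive
F = F_att + ΣF_rep = (-5.6568,-7.4379)
Δp = p'−p = (-0.5657,-0.7438); α = Δx/Fx = (-478/845) / (-956/169) = 1/10
check: Δy/Fy = (-1257/1690) / (-1257/169) = 1/10 ✓

α = 1/10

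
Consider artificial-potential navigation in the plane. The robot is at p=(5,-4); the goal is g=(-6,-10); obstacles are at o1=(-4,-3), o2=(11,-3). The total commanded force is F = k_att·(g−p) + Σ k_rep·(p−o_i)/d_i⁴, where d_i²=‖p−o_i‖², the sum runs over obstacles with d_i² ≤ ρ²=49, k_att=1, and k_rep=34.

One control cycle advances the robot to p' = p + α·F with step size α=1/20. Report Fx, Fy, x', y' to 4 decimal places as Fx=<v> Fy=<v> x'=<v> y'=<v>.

Fx=-11.1490 Fy=-6.0248 x'=4.4425 y'=-4.3012

F_att = 1·(g−p) = 1·(-11,-6) = (-11.0000,-6.0000)
o1: d²=82 > ρ²=49 → inactive
o2: d²=37 ≤ ρ²=49; F_rep = 34·(-6,-1)/37² = (-0.1490,-0.0248)
F = F_att + ΣF_rep = (-11.1490,-6.0248)
p' = p + 1/20·F = (4.4425,-4.3012)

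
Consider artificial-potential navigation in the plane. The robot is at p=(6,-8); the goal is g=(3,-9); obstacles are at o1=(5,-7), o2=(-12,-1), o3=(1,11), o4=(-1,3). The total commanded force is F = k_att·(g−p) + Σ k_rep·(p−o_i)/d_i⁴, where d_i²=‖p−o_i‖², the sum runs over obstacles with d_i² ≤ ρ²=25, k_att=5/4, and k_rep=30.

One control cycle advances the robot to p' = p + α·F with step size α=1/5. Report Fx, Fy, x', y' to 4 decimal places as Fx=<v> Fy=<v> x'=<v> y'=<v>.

F_att = 5/4·(g−p) = 5/4·(-3,-1) = (-3.7500,-1.2500)
o1: d²=2 ≤ ρ²=25; F_rep = 30·(1,-1)/2² = (7.5000,-7.5000)
o2: d²=373 > ρ²=25 → inactive
o3: d²=386 > ρ²=25 → inactive
o4: d²=170 > ρ²=25 → inactive
F = F_att + ΣF_rep = (3.7500,-8.7500)
p' = p + 1/5·F = (6.7500,-9.7500)

Fx=3.7500 Fy=-8.7500 x'=6.7500 y'=-9.7500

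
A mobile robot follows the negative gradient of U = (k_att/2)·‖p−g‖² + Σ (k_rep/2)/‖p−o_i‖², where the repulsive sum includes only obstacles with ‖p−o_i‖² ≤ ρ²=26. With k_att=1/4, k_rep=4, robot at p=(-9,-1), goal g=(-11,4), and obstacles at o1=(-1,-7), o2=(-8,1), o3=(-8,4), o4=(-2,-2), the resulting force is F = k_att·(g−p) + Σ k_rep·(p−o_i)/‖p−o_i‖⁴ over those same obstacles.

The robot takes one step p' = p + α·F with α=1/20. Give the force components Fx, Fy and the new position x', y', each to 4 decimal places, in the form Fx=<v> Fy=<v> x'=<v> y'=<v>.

Fx=-0.6659 Fy=0.9004 x'=-9.0333 y'=-0.9550

F_att = 1/4·(g−p) = 1/4·(-2,5) = (-0.5000,1.2500)
o1: d²=100 > ρ²=26 → inactive
o2: d²=5 ≤ ρ²=26; F_rep = 4·(-1,-2)/5² = (-0.1600,-0.3200)
o3: d²=26 ≤ ρ²=26; F_rep = 4·(-1,-5)/26² = (-0.0059,-0.0296)
o4: d²=50 > ρ²=26 → inactive
F = F_att + ΣF_rep = (-0.6659,0.9004)
p' = p + 1/20·F = (-9.0333,-0.9550)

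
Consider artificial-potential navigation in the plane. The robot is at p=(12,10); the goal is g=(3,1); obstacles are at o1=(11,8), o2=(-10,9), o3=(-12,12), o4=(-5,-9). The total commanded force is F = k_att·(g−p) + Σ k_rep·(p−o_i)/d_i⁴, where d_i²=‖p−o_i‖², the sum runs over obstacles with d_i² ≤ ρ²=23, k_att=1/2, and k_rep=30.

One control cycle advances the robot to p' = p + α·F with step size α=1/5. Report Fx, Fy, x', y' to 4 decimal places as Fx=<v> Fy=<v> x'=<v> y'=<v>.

Fx=-3.3000 Fy=-2.1000 x'=11.3400 y'=9.5800

F_att = 1/2·(g−p) = 1/2·(-9,-9) = (-4.5000,-4.5000)
o1: d²=5 ≤ ρ²=23; F_rep = 30·(1,2)/5² = (1.2000,2.4000)
o2: d²=485 > ρ²=23 → inactive
o3: d²=580 > ρ²=23 → inactive
o4: d²=650 > ρ²=23 → inactive
F = F_att + ΣF_rep = (-3.3000,-2.1000)
p' = p + 1/5·F = (11.3400,9.5800)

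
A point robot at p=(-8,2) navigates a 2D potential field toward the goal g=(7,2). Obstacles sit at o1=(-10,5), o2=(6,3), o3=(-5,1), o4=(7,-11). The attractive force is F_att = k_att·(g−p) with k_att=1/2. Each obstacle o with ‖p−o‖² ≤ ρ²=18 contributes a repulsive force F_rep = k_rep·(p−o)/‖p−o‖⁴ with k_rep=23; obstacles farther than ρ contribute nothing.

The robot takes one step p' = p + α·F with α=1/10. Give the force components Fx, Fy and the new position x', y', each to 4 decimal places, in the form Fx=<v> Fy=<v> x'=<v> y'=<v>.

F_att = 1/2·(g−p) = 1/2·(15,0) = (7.5000,0.0000)
o1: d²=13 ≤ ρ²=18; F_rep = 23·(2,-3)/13² = (0.2722,-0.4083)
o2: d²=197 > ρ²=18 → inactive
o3: d²=10 ≤ ρ²=18; F_rep = 23·(-3,1)/10² = (-0.6900,0.2300)
o4: d²=394 > ρ²=18 → inactive
F = F_att + ΣF_rep = (7.0822,-0.1783)
p' = p + 1/10·F = (-7.2918,1.9822)

Fx=7.0822 Fy=-0.1783 x'=-7.2918 y'=1.9822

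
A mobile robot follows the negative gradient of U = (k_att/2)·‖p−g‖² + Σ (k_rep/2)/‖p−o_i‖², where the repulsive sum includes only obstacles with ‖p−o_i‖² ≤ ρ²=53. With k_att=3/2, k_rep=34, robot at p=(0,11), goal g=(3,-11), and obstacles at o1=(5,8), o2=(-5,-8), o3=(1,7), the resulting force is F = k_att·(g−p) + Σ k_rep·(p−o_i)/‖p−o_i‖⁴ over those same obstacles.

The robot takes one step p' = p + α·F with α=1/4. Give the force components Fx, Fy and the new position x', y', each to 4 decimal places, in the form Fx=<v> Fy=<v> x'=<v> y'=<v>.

Fx=4.2353 Fy=-32.4412 x'=1.0588 y'=2.8897

F_att = 3/2·(g−p) = 3/2·(3,-22) = (4.5000,-33.0000)
o1: d²=34 ≤ ρ²=53; F_rep = 34·(-5,3)/34² = (-0.1471,0.0882)
o2: d²=386 > ρ²=53 → inactive
o3: d²=17 ≤ ρ²=53; F_rep = 34·(-1,4)/17² = (-0.1176,0.4706)
F = F_att + ΣF_rep = (4.2353,-32.4412)
p' = p + 1/4·F = (1.0588,2.8897)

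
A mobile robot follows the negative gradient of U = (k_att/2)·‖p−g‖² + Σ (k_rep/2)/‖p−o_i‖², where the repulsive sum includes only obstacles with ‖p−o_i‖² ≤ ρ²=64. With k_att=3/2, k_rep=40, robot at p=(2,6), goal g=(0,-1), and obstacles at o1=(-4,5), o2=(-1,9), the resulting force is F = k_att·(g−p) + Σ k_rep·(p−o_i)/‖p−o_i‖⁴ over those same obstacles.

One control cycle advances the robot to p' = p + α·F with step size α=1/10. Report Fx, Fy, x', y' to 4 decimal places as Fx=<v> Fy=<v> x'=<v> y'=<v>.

F_att = 3/2·(g−p) = 3/2·(-2,-7) = (-3.0000,-10.5000)
o1: d²=37 ≤ ρ²=64; F_rep = 40·(6,1)/37² = (0.1753,0.0292)
o2: d²=18 ≤ ρ²=64; F_rep = 40·(3,-3)/18² = (0.3704,-0.3704)
F = F_att + ΣF_rep = (-2.4543,-10.8412)
p' = p + 1/10·F = (1.7546,4.9159)

Fx=-2.4543 Fy=-10.8412 x'=1.7546 y'=4.9159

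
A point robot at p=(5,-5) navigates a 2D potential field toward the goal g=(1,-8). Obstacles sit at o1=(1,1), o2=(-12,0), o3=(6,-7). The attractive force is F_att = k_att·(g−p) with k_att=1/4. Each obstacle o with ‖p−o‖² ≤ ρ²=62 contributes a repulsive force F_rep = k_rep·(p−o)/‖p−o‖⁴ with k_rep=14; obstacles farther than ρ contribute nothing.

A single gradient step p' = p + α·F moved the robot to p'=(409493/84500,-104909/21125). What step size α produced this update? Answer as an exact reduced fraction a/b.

F_att = 1/4·(g−p) = 1/4·(-4,-3) = (-1.0000,-0.7500)
o1: d²=52 ≤ ρ²=62; F_rep = 14·(4,-6)/52² = (0.0207,-0.0311)
o2: d²=314 > ρ²=62 → inactive
o3: d²=5 ≤ ρ²=62; F_rep = 14·(-1,2)/5² = (-0.5600,1.1200)
F = F_att + ΣF_rep = (-1.5393,0.3389)
Δp = p'−p = (-0.1539,0.0339); α = Δx/Fx = (-13007/84500) / (-13007/8450) = 1/10
check: Δy/Fy = (716/21125) / (1432/4225) = 1/10 ✓

α = 1/10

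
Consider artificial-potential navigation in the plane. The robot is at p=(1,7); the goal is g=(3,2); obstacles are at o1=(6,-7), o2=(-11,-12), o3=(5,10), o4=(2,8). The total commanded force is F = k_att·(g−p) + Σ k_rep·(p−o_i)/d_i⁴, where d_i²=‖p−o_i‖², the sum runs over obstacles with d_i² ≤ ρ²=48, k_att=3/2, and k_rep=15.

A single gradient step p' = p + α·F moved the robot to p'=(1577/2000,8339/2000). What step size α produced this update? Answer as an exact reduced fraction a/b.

F_att = 3/2·(g−p) = 3/2·(2,-5) = (3.0000,-7.5000)
o1: d²=221 > ρ²=48 → inactive
o2: d²=505 > ρ²=48 → inactive
o3: d²=25 ≤ ρ²=48; F_rep = 15·(-4,-3)/25² = (-0.0960,-0.0720)
o4: d²=2 ≤ ρ²=48; F_rep = 15·(-1,-1)/2² = (-3.7500,-3.7500)
F = F_att + ΣF_rep = (-0.8460,-11.3220)
Δp = p'−p = (-0.2115,-2.8305); α = Δx/Fx = (-423/2000) / (-423/500) = 1/4
check: Δy/Fy = (-5661/2000) / (-5661/500) = 1/4 ✓

α = 1/4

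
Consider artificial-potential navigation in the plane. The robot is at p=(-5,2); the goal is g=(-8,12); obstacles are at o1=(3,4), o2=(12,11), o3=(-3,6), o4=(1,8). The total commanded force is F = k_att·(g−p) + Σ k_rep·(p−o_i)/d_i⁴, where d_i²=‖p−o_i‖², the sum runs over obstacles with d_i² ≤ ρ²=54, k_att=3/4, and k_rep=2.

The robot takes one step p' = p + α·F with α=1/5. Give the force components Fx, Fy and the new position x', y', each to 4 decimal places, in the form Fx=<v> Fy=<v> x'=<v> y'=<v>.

F_att = 3/4·(g−p) = 3/4·(-3,10) = (-2.2500,7.5000)
o1: d²=68 > ρ²=54 → inactive
o2: d²=370 > ρ²=54 → inactive
o3: d²=20 ≤ ρ²=54; F_rep = 2·(-2,-4)/20² = (-0.0100,-0.0200)
o4: d²=72 > ρ²=54 → inactive
F = F_att + ΣF_rep = (-2.2600,7.4800)
p' = p + 1/5·F = (-5.4520,3.4960)

Fx=-2.2600 Fy=7.4800 x'=-5.4520 y'=3.4960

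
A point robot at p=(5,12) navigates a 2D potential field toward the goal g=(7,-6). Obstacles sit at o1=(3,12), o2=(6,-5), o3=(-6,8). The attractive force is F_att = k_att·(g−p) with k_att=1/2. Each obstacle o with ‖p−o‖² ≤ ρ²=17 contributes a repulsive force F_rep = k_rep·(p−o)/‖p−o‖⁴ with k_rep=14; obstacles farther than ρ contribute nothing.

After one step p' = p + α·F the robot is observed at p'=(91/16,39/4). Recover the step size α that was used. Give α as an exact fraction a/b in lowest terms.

α = 1/4

F_att = 1/2·(g−p) = 1/2·(2,-18) = (1.0000,-9.0000)
o1: d²=4 ≤ ρ²=17; F_rep = 14·(2,0)/4² = (1.7500,0.0000)
o2: d²=290 > ρ²=17 → inactive
o3: d²=137 > ρ²=17 → inactive
F = F_att + ΣF_rep = (2.7500,-9.0000)
Δp = p'−p = (0.6875,-2.2500); α = Δx/Fx = (11/16) / (11/4) = 1/4
check: Δy/Fy = (-9/4) / (-9) = 1/4 ✓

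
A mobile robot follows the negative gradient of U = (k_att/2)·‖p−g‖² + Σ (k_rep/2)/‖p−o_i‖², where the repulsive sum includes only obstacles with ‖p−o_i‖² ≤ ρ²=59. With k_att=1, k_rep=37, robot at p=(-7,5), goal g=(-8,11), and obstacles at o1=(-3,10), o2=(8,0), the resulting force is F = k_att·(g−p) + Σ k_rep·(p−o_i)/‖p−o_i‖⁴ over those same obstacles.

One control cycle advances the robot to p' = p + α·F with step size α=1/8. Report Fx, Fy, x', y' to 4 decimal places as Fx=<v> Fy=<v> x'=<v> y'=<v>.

F_att = 1·(g−p) = 1·(-1,6) = (-1.0000,6.0000)
o1: d²=41 ≤ ρ²=59; F_rep = 37·(-4,-5)/41² = (-0.0880,-0.1101)
o2: d²=250 > ρ²=59 → inactive
F = F_att + ΣF_rep = (-1.0880,5.8899)
p' = p + 1/8·F = (-7.1360,5.7362)

Fx=-1.0880 Fy=5.8899 x'=-7.1360 y'=5.7362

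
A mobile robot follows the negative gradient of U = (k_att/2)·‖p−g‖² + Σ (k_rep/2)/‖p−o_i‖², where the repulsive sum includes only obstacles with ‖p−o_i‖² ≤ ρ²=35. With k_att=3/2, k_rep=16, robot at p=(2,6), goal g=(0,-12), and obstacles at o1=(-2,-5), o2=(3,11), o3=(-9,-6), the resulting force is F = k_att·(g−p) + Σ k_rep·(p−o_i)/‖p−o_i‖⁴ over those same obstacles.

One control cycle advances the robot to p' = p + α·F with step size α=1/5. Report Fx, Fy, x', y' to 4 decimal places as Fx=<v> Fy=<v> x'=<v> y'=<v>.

Fx=-3.0237 Fy=-27.1183 x'=1.3953 y'=0.5763

F_att = 3/2·(g−p) = 3/2·(-2,-18) = (-3.0000,-27.0000)
o1: d²=137 > ρ²=35 → inactive
o2: d²=26 ≤ ρ²=35; F_rep = 16·(-1,-5)/26² = (-0.0237,-0.1183)
o3: d²=265 > ρ²=35 → inactive
F = F_att + ΣF_rep = (-3.0237,-27.1183)
p' = p + 1/5·F = (1.3953,0.5763)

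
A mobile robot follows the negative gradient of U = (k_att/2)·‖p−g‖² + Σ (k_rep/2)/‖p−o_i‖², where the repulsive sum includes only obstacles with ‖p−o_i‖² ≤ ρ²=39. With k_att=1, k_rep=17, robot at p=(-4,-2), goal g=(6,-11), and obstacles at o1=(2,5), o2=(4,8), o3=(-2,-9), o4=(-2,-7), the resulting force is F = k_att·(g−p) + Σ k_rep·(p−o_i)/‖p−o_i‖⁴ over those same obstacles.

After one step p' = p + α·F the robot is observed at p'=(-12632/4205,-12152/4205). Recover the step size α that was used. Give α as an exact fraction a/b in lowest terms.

α = 1/10

F_att = 1·(g−p) = 1·(10,-9) = (10.0000,-9.0000)
o1: d²=85 > ρ²=39 → inactive
o2: d²=164 > ρ²=39 → inactive
o3: d²=53 > ρ²=39 → inactive
o4: d²=29 ≤ ρ²=39; F_rep = 17·(-2,5)/29² = (-0.0404,0.1011)
F = F_att + ΣF_rep = (9.9596,-8.8989)
Δp = p'−p = (0.9960,-0.8899); α = Δx/Fx = (4188/4205) / (8376/841) = 1/10
check: Δy/Fy = (-3742/4205) / (-7484/841) = 1/10 ✓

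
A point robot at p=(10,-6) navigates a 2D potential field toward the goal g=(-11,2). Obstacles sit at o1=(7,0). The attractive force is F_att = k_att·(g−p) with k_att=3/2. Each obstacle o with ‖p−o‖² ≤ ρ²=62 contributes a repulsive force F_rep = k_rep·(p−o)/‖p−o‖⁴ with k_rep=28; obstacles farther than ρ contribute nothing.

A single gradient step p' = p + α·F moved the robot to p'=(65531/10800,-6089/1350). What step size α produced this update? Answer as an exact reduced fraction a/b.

α = 1/8

F_att = 3/2·(g−p) = 3/2·(-21,8) = (-31.5000,12.0000)
o1: d²=45 ≤ ρ²=62; F_rep = 28·(3,-6)/45² = (0.0415,-0.0830)
F = F_att + ΣF_rep = (-31.4585,11.9170)
Δp = p'−p = (-3.9323,1.4896); α = Δx/Fx = (-42469/10800) / (-42469/1350) = 1/8
check: Δy/Fy = (2011/1350) / (8044/675) = 1/8 ✓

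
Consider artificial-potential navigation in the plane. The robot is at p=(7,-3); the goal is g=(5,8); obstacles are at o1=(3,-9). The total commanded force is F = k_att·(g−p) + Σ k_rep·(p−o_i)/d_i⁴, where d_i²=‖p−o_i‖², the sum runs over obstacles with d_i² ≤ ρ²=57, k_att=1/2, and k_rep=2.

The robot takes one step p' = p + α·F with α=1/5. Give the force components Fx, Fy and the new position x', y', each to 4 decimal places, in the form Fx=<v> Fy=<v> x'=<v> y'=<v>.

Fx=-0.9970 Fy=5.5044 x'=6.8006 y'=-1.8991

F_att = 1/2·(g−p) = 1/2·(-2,11) = (-1.0000,5.5000)
o1: d²=52 ≤ ρ²=57; F_rep = 2·(4,6)/52² = (0.0030,0.0044)
F = F_att + ΣF_rep = (-0.9970,5.5044)
p' = p + 1/5·F = (6.8006,-1.8991)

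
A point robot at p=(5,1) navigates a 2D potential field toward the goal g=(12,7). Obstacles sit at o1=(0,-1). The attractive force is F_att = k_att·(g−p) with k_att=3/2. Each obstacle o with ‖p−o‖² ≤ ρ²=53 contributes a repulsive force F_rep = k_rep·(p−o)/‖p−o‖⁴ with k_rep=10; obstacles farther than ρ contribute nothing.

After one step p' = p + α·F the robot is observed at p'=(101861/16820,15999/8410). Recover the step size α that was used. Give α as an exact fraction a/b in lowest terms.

α = 1/10

F_att = 3/2·(g−p) = 3/2·(7,6) = (10.5000,9.0000)
o1: d²=29 ≤ ρ²=53; F_rep = 10·(5,2)/29² = (0.0595,0.0238)
F = F_att + ΣF_rep = (10.5595,9.0238)
Δp = p'−p = (1.0559,0.9024); α = Δx/Fx = (17761/16820) / (17761/1682) = 1/10
check: Δy/Fy = (7589/8410) / (7589/841) = 1/10 ✓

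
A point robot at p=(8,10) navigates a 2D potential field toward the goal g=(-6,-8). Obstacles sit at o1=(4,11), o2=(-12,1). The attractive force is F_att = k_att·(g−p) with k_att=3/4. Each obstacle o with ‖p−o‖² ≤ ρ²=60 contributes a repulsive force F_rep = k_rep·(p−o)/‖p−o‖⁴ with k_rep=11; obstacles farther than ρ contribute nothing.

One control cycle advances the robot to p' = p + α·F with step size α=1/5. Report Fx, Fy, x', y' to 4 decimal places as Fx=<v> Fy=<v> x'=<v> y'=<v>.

Fx=-10.3478 Fy=-13.5381 x'=5.9304 y'=7.2924

F_att = 3/4·(g−p) = 3/4·(-14,-18) = (-10.5000,-13.5000)
o1: d²=17 ≤ ρ²=60; F_rep = 11·(4,-1)/17² = (0.1522,-0.0381)
o2: d²=481 > ρ²=60 → inactive
F = F_att + ΣF_rep = (-10.3478,-13.5381)
p' = p + 1/5·F = (5.9304,7.2924)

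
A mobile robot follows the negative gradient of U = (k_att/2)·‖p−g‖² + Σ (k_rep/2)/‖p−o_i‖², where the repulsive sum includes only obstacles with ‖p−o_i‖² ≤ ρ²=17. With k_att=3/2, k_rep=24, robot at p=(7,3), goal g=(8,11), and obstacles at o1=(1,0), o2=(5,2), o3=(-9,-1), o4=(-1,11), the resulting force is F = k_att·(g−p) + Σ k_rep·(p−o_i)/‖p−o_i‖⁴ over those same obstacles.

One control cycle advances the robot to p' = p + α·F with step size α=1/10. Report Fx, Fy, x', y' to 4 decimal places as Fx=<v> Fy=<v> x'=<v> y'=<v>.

Fx=3.4200 Fy=12.9600 x'=7.3420 y'=4.2960

F_att = 3/2·(g−p) = 3/2·(1,8) = (1.5000,12.0000)
o1: d²=45 > ρ²=17 → inactive
o2: d²=5 ≤ ρ²=17; F_rep = 24·(2,1)/5² = (1.9200,0.9600)
o3: d²=272 > ρ²=17 → inactive
o4: d²=128 > ρ²=17 → inactive
F = F_att + ΣF_rep = (3.4200,12.9600)
p' = p + 1/10·F = (7.3420,4.2960)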